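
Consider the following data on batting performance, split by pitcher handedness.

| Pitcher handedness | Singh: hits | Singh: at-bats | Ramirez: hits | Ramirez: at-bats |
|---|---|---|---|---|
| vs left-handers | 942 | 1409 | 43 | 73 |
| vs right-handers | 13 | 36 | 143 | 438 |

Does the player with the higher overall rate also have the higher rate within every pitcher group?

Vs left-handers: Singh 942/1409 = 66.9%, Ramirez 43/73 = 58.9% → Singh
Vs right-handers: Singh 13/36 = 36.1%, Ramirez 143/438 = 32.6% → Singh
Overall: Singh 955/1445 = 66.1%, Ramirez 186/511 = 36.4% → Singh
Singh wins overall and in every pitcher group — no reversal.

Yes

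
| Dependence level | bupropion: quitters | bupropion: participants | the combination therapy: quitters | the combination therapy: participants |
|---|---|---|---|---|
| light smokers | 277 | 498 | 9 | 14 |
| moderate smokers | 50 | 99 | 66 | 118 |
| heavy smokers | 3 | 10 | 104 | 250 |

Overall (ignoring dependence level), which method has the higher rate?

bupropion

Light smokers: bupropion 277/498 = 55.6%, the combination therapy 9/14 = 64.3% → the combination therapy
Moderate smokers: bupropion 50/99 = 50.5%, the combination therapy 66/118 = 55.9% → the combination therapy
Heavy smokers: bupropion 3/10 = 30.0%, the combination therapy 104/250 = 41.6% → the combination therapy
Overall: bupropion 330/607 = 54.4%, the combination therapy 179/382 = 46.9% → bupropion
(The combination therapy wins every dependence group but bupropion wins overall — the combination therapy's participants skew toward the low-rate heavy smokers group.)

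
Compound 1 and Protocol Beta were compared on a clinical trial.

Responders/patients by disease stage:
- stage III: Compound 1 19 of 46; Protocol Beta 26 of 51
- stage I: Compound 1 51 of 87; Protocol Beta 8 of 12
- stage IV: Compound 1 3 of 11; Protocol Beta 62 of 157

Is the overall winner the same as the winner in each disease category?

No

Stage III: Compound 1 19/46 = 41.3%, Protocol Beta 26/51 = 51.0% → Protocol Beta
Stage I: Compound 1 51/87 = 58.6%, Protocol Beta 8/12 = 66.7% → Protocol Beta
Stage IV: Compound 1 3/11 = 27.3%, Protocol Beta 62/157 = 39.5% → Protocol Beta
Overall: Compound 1 73/144 = 50.7%, Protocol Beta 96/220 = 43.6% → Compound 1
Protocol Beta wins each disease group but Compound 1 wins overall — the comparison reverses. Protocol Beta's patients skew toward stage IV, which has a lower base rate.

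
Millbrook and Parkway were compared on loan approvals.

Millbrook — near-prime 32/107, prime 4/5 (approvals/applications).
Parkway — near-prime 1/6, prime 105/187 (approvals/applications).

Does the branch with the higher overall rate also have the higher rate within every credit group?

No

Near-prime: Millbrook 32/107 = 29.9%, Parkway 1/6 = 16.7% → Millbrook
Prime: Millbrook 4/5 = 80.0%, Parkway 105/187 = 56.1% → Millbrook
Overall: Millbrook 36/112 = 32.1%, Parkway 106/193 = 54.9% → Parkway
Millbrook wins each credit group but Parkway wins overall — the comparison reverses. Millbrook's applications skew toward near-prime, which has a lower base rate.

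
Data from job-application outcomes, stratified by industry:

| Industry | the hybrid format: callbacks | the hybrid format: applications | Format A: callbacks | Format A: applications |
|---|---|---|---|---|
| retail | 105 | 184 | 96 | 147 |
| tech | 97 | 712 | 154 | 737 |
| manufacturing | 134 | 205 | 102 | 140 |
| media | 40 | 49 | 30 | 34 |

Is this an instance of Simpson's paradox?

No

Retail: the hybrid format 105/184 = 57.1%, Format A 96/147 = 65.3% → Format A
Tech: the hybrid format 97/712 = 13.6%, Format A 154/737 = 20.9% → Format A
Manufacturing: the hybrid format 134/205 = 65.4%, Format A 102/140 = 72.9% → Format A
Media: the hybrid format 40/49 = 81.6%, Format A 30/34 = 88.2% → Format A
Overall: the hybrid format 376/1150 = 32.7%, Format A 382/1058 = 36.1% → Format A
Format A wins overall and in every industry group — no reversal.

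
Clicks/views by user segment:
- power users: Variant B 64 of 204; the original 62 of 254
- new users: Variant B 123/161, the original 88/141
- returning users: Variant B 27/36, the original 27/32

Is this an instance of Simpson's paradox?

Power users: Variant B 64/204 = 31.4%, the original 62/254 = 24.4% → Variant B
New users: Variant B 123/161 = 76.4%, the original 88/141 = 62.4% → Variant B
Returning users: Variant B 27/36 = 75.0%, the original 27/32 = 84.4% → the original
Overall: Variant B 214/401 = 53.4%, the original 177/427 = 41.5% → Variant B
Neither sweeps: Variant B wins 2 of 3 groups, the original wins 1. Variant B wins overall but not every group — no Simpson reversal.

No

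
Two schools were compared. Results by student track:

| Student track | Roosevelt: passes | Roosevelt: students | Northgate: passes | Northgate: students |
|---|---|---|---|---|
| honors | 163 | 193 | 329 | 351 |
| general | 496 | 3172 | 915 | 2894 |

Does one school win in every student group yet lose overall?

No

Honors: Roosevelt 163/193 = 84.5%, Northgate 329/351 = 93.7% → Northgate
General: Roosevelt 496/3172 = 15.6%, Northgate 915/2894 = 31.6% → Northgate
Overall: Roosevelt 659/3365 = 19.6%, Northgate 1244/3245 = 38.3% → Northgate
Northgate wins overall and in every student group — no reversal.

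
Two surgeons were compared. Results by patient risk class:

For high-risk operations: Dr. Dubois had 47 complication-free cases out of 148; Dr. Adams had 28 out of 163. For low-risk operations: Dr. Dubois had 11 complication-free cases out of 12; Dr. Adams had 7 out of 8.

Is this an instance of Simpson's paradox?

No

High-risk: Dr. Dubois 47/148 = 31.8%, Dr. Adams 28/163 = 17.2% → Dr. Dubois
Low-risk: Dr. Dubois 11/12 = 91.7%, Dr. Adams 7/8 = 87.5% → Dr. Dubois
Overall: Dr. Dubois 58/160 = 36.2%, Dr. Adams 35/171 = 20.5% → Dr. Dubois
Dr. Dubois wins overall and in every patient risk group — no reversal.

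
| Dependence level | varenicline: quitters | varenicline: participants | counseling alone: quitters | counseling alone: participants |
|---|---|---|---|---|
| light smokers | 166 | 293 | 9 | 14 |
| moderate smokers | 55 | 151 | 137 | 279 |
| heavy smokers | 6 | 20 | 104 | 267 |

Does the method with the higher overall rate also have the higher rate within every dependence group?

No

Light smokers: varenicline 166/293 = 56.7%, counseling alone 9/14 = 64.3% → counseling alone
Moderate smokers: varenicline 55/151 = 36.4%, counseling alone 137/279 = 49.1% → counseling alone
Heavy smokers: varenicline 6/20 = 30.0%, counseling alone 104/267 = 39.0% → counseling alone
Overall: varenicline 227/464 = 48.9%, counseling alone 250/560 = 44.6% → varenicline
Counseling alone wins each dependence group but varenicline wins overall — the comparison reverses. Counseling alone's participants skew toward heavy smokers, which has a lower base rate.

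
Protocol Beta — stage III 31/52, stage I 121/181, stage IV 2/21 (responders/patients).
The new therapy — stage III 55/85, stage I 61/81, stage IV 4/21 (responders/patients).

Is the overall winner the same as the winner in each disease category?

Stage III: Protocol Beta 31/52 = 59.6%, the new therapy 55/85 = 64.7% → the new therapy
Stage I: Protocol Beta 121/181 = 66.9%, the new therapy 61/81 = 75.3% → the new therapy
Stage IV: Protocol Beta 2/21 = 9.5%, the new therapy 4/21 = 19.0% → the new therapy
Overall: Protocol Beta 154/254 = 60.6%, the new therapy 120/187 = 64.2% → the new therapy
The new therapy wins overall and in every disease group — no reversal.

Yes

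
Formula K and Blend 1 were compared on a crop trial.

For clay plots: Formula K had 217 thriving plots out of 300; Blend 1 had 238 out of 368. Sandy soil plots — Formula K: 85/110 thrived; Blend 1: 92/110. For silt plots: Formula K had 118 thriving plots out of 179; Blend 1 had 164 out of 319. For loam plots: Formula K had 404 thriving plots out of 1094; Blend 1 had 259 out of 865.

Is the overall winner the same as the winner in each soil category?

No

Clay: Formula K 217/300 = 72.3%, Blend 1 238/368 = 64.7% → Formula K
Sandy soil: Formula K 85/110 = 77.3%, Blend 1 92/110 = 83.6% → Blend 1
Silt: Formula K 118/179 = 65.9%, Blend 1 164/319 = 51.4% → Formula K
Loam: Formula K 404/1094 = 36.9%, Blend 1 259/865 = 29.9% → Formula K
Overall: Formula K 824/1683 = 49.0%, Blend 1 753/1662 = 45.3% → Formula K
Neither sweeps: Formula K wins 3 of 4 groups, Blend 1 wins 1. Formula K wins overall but not every group — no Simpson reversal.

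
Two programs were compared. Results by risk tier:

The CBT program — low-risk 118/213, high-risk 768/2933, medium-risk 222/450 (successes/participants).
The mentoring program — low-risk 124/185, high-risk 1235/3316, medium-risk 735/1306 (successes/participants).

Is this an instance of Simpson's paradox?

No

Low-risk: the CBT program 118/213 = 55.4%, the mentoring program 124/185 = 67.0% → the mentoring program
High-risk: the CBT program 768/2933 = 26.2%, the mentoring program 1235/3316 = 37.2% → the mentoring program
Medium-risk: the CBT program 222/450 = 49.3%, the mentoring program 735/1306 = 56.3% → the mentoring program
Overall: the CBT program 1108/3596 = 30.8%, the mentoring program 2094/4807 = 43.6% → the mentoring program
The mentoring program wins overall and in every risk group — no reversal.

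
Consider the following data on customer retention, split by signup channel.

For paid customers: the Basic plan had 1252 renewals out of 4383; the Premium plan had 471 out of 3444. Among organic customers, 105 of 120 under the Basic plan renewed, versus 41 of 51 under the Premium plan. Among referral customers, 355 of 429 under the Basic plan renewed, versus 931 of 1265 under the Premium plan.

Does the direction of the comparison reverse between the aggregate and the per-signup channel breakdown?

Paid: the Basic plan 1252/4383 = 28.6%, the Premium plan 471/3444 = 13.7% → the Basic plan
Organic: the Basic plan 105/120 = 87.5%, the Premium plan 41/51 = 80.4% → the Basic plan
Referral: the Basic plan 355/429 = 82.8%, the Premium plan 931/1265 = 73.6% → the Basic plan
Overall: the Basic plan 1712/4932 = 34.7%, the Premium plan 1443/4760 = 30.3% → the Basic plan
The Basic plan wins overall and in every signup group — no reversal.

No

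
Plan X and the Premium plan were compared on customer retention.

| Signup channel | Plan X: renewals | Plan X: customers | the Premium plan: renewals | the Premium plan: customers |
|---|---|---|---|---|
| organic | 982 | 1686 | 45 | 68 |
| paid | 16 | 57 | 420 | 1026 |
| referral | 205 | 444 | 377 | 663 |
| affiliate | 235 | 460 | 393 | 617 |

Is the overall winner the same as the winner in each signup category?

Organic: Plan X 982/1686 = 58.2%, the Premium plan 45/68 = 66.2% → the Premium plan
Paid: Plan X 16/57 = 28.1%, the Premium plan 420/1026 = 40.9% → the Premium plan
Referral: Plan X 205/444 = 46.2%, the Premium plan 377/663 = 56.9% → the Premium plan
Affiliate: Plan X 235/460 = 51.1%, the Premium plan 393/617 = 63.7% → the Premium plan
Overall: Plan X 1438/2647 = 54.3%, the Premium plan 1235/2374 = 52.0% → Plan X
The Premium plan wins each signup group but Plan X wins overall — the comparison reverses. The Premium plan's customers skew toward paid, which has a lower base rate.

No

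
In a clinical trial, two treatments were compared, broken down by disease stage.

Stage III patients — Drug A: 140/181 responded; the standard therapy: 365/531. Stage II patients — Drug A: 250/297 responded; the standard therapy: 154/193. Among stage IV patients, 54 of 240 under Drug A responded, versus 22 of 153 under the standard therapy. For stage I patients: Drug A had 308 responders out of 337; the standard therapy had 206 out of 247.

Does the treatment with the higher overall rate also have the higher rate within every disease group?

Stage III: Drug A 140/181 = 77.3%, the standard therapy 365/531 = 68.7% → Drug A
Stage II: Drug A 250/297 = 84.2%, the standard therapy 154/193 = 79.8% → Drug A
Stage IV: Drug A 54/240 = 22.5%, the standard therapy 22/153 = 14.4% → Drug A
Stage I: Drug A 308/337 = 91.4%, the standard therapy 206/247 = 83.4% → Drug A
Overall: Drug A 752/1055 = 71.3%, the standard therapy 747/1124 = 66.5% → Drug A
Drug A wins overall and in every disease group — no reversal.

Yes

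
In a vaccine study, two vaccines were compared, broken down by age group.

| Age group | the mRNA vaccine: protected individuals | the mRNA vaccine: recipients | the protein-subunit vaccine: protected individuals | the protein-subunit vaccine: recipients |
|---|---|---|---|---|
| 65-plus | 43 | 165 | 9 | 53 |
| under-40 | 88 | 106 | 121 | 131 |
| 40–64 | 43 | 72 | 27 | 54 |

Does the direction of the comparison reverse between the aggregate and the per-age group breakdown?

No

65-plus: the mRNA vaccine 43/165 = 26.1%, the protein-subunit vaccine 9/53 = 17.0% → the mRNA vaccine
Under-40: the mRNA vaccine 88/106 = 83.0%, the protein-subunit vaccine 121/131 = 92.4% → the protein-subunit vaccine
40–64: the mRNA vaccine 43/72 = 59.7%, the protein-subunit vaccine 27/54 = 50.0% → the mRNA vaccine
Overall: the mRNA vaccine 174/343 = 50.7%, the protein-subunit vaccine 157/238 = 66.0% → the protein-subunit vaccine
Neither sweeps: the mRNA vaccine wins 2 of 3 groups, the protein-subunit vaccine wins 1. The protein-subunit vaccine wins overall but not every group — no Simpson reversal.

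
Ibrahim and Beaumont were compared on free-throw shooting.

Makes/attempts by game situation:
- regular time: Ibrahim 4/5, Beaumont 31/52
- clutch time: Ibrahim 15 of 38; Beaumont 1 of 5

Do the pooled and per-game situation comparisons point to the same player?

Regular time: Ibrahim 4/5 = 80.0%, Beaumont 31/52 = 59.6% → Ibrahim
Clutch time: Ibrahim 15/38 = 39.5%, Beaumont 1/5 = 20.0% → Ibrahim
Overall: Ibrahim 19/43 = 44.2%, Beaumont 32/57 = 56.1% → Beaumont
Ibrahim wins each game group but Beaumont wins overall — the comparison reverses. Ibrahim's attempts skew toward clutch time, which has a lower base rate.

No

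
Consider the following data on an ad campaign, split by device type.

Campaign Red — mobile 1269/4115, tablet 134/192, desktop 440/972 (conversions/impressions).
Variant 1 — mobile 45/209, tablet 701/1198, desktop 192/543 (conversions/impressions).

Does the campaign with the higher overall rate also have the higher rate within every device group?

Mobile: Campaign Red 1269/4115 = 30.8%, Variant 1 45/209 = 21.5% → Campaign Red
Tablet: Campaign Red 134/192 = 69.8%, Variant 1 701/1198 = 58.5% → Campaign Red
Desktop: Campaign Red 440/972 = 45.3%, Variant 1 192/543 = 35.4% → Campaign Red
Overall: Campaign Red 1843/5279 = 34.9%, Variant 1 938/1950 = 48.1% → Variant 1
Campaign Red wins each device group but Variant 1 wins overall — the comparison reverses. Campaign Red's impressions skew toward mobile, which has a lower base rate.

No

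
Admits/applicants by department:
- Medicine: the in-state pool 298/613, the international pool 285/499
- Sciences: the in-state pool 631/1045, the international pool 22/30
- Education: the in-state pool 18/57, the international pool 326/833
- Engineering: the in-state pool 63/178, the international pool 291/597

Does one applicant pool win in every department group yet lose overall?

Yes

Medicine: the in-state pool 298/613 = 48.6%, the international pool 285/499 = 57.1% → the international pool
Sciences: the in-state pool 631/1045 = 60.4%, the international pool 22/30 = 73.3% → the international pool
Education: the in-state pool 18/57 = 31.6%, the international pool 326/833 = 39.1% → the international pool
Engineering: the in-state pool 63/178 = 35.4%, the international pool 291/597 = 48.7% → the international pool
Overall: the in-state pool 1010/1893 = 53.4%, the international pool 924/1959 = 47.2% → the in-state pool
The international pool wins each department group but the in-state pool wins overall — the comparison reverses. The international pool's applicants skew toward Education, which has a lower base rate.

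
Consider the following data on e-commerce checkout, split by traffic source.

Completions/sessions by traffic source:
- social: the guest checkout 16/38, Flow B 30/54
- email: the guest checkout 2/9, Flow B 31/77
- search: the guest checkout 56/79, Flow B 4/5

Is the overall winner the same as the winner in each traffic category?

No

Social: the guest checkout 16/38 = 42.1%, Flow B 30/54 = 55.6% → Flow B
Email: the guest checkout 2/9 = 22.2%, Flow B 31/77 = 40.3% → Flow B
Search: the guest checkout 56/79 = 70.9%, Flow B 4/5 = 80.0% → Flow B
Overall: the guest checkout 74/126 = 58.7%, Flow B 65/136 = 47.8% → the guest checkout
Flow B wins each traffic group but the guest checkout wins overall — the comparison reverses. Flow B's sessions skew toward email, which has a lower base rate.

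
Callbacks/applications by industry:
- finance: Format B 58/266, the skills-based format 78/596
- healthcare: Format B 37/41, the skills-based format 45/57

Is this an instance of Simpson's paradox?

No

Finance: Format B 58/266 = 21.8%, the skills-based format 78/596 = 13.1% → Format B
Healthcare: Format B 37/41 = 90.2%, the skills-based format 45/57 = 78.9% → Format B
Overall: Format B 95/307 = 30.9%, the skills-based format 123/653 = 18.8% → Format B
Format B wins overall and in every industry group — no reversal.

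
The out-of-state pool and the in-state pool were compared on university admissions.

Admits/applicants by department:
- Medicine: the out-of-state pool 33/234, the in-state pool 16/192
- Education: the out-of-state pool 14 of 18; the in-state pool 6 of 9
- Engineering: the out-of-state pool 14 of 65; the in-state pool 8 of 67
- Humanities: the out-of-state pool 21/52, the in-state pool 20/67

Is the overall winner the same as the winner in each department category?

Medicine: the out-of-state pool 33/234 = 14.1%, the in-state pool 16/192 = 8.3% → the out-of-state pool
Education: the out-of-state pool 14/18 = 77.8%, the in-state pool 6/9 = 66.7% → the out-of-state pool
Engineering: the out-of-state pool 14/65 = 21.5%, the in-state pool 8/67 = 11.9% → the out-of-state pool
Humanities: the out-of-state pool 21/52 = 40.4%, the in-state pool 20/67 = 29.9% → the out-of-state pool
Overall: the out-of-state pool 82/369 = 22.2%, the in-state pool 50/335 = 14.9% → the out-of-state pool
The out-of-state pool wins overall and in every department group — no reversal.

Yes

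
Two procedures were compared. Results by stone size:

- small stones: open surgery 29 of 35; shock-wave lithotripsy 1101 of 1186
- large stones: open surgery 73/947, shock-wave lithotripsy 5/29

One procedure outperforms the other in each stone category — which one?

shock-wave lithotripsy

Small stones: open surgery 29/35 = 82.9%, shock-wave lithotripsy 1101/1186 = 92.8% → shock-wave lithotripsy
Large stones: open surgery 73/947 = 7.7%, shock-wave lithotripsy 5/29 = 17.2% → shock-wave lithotripsy
Shock-wave lithotripsy has the higher rate in both groups.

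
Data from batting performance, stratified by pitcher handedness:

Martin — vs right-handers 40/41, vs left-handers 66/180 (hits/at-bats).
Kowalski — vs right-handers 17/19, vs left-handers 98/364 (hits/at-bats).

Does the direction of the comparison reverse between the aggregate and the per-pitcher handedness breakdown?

No

Vs right-handers: Martin 40/41 = 97.6%, Kowalski 17/19 = 89.5% → Martin
Vs left-handers: Martin 66/180 = 36.7%, Kowalski 98/364 = 26.9% → Martin
Overall: Martin 106/221 = 48.0%, Kowalski 115/383 = 30.0% → Martin
Martin wins overall and in every pitcher group — no reversal.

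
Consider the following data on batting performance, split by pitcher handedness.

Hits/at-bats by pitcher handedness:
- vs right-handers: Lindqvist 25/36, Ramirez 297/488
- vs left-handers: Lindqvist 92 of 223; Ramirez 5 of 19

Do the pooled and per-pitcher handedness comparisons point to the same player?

No

Vs right-handers: Lindqvist 25/36 = 69.4%, Ramirez 297/488 = 60.9% → Lindqvist
Vs left-handers: Lindqvist 92/223 = 41.3%, Ramirez 5/19 = 26.3% → Lindqvist
Overall: Lindqvist 117/259 = 45.2%, Ramirez 302/507 = 59.6% → Ramirez
Lindqvist wins each pitcher group but Ramirez wins overall — the comparison reverses. Lindqvist's at-bats skew toward vs left-handers, which has a lower base rate.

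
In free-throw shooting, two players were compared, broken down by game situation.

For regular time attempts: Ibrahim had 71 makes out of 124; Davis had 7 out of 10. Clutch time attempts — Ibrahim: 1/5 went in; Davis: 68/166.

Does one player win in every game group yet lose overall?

Regular time: Ibrahim 71/124 = 57.3%, Davis 7/10 = 70.0% → Davis
Clutch time: Ibrahim 1/5 = 20.0%, Davis 68/166 = 41.0% → Davis
Overall: Ibrahim 72/129 = 55.8%, Davis 75/176 = 42.6% → Ibrahim
Davis wins each game group but Ibrahim wins overall — the comparison reverses. Davis's attempts skew toward clutch time, which has a lower base rate.

Yes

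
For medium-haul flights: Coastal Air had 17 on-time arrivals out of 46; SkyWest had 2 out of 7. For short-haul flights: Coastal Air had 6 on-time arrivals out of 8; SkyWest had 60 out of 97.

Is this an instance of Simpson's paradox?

Medium-haul: Coastal Air 17/46 = 37.0%, SkyWest 2/7 = 28.6% → Coastal Air
Short-haul: Coastal Air 6/8 = 75.0%, SkyWest 60/97 = 61.9% → Coastal Air
Overall: Coastal Air 23/54 = 42.6%, SkyWest 62/104 = 59.6% → SkyWest
Coastal Air wins each route group but SkyWest wins overall — the comparison reverses. Coastal Air's flights skew toward medium-haul, which has a lower base rate.

Yes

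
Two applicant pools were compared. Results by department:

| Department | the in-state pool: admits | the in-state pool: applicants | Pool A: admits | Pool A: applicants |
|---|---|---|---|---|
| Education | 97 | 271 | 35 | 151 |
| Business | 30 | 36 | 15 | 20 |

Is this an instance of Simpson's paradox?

Education: the in-state pool 97/271 = 35.8%, Pool A 35/151 = 23.2% → the in-state pool
Business: the in-state pool 30/36 = 83.3%, Pool A 15/20 = 75.0% → the in-state pool
Overall: the in-state pool 127/307 = 41.4%, Pool A 50/171 = 29.2% → the in-state pool
The in-state pool wins overall and in every department group — no reversal.

No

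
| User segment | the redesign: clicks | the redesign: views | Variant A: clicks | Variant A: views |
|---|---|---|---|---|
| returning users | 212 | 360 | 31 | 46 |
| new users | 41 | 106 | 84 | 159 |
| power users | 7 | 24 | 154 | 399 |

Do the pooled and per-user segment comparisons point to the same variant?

No

Returning users: the redesign 212/360 = 58.9%, Variant A 31/46 = 67.4% → Variant A
New users: the redesign 41/106 = 38.7%, Variant A 84/159 = 52.8% → Variant A
Power users: the redesign 7/24 = 29.2%, Variant A 154/399 = 38.6% → Variant A
Overall: the redesign 260/490 = 53.1%, Variant A 269/604 = 44.5% → the redesign
Variant A wins each user group but the redesign wins overall — the comparison reverses. Variant A's views skew toward power users, which has a lower base rate.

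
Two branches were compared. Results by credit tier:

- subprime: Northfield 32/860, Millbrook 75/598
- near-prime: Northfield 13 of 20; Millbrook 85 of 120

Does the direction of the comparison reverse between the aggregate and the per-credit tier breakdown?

No

Subprime: Northfield 32/860 = 3.7%, Millbrook 75/598 = 12.5% → Millbrook
Near-prime: Northfield 13/20 = 65.0%, Millbrook 85/120 = 70.8% → Millbrook
Overall: Northfield 45/880 = 5.1%, Millbrook 160/718 = 22.3% → Millbrook
Millbrook wins overall and in every credit group — no reversal.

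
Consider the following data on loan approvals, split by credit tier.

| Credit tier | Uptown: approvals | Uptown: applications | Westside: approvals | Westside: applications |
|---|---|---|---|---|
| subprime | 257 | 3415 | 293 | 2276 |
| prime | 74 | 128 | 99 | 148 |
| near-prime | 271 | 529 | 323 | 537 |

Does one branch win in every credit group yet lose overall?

No

Subprime: Uptown 257/3415 = 7.5%, Westside 293/2276 = 12.9% → Westside
Prime: Uptown 74/128 = 57.8%, Westside 99/148 = 66.9% → Westside
Near-prime: Uptown 271/529 = 51.2%, Westside 323/537 = 60.1% → Westside
Overall: Uptown 602/4072 = 14.8%, Westside 715/2961 = 24.1% → Westside
Westside wins overall and in every credit group — no reversal.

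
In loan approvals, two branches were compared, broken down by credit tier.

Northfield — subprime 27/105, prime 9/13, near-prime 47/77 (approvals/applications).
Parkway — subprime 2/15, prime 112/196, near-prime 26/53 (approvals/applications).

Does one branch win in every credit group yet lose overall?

Yes

Subprime: Northfield 27/105 = 25.7%, Parkway 2/15 = 13.3% → Northfield
Prime: Northfield 9/13 = 69.2%, Parkway 112/196 = 57.1% → Northfield
Near-prime: Northfield 47/77 = 61.0%, Parkway 26/53 = 49.1% → Northfield
Overall: Northfield 83/195 = 42.6%, Parkway 140/264 = 53.0% → Parkway
Northfield wins each credit group but Parkway wins overall — the comparison reverses. Northfield's applications skew toward subprime, which has a lower base rate.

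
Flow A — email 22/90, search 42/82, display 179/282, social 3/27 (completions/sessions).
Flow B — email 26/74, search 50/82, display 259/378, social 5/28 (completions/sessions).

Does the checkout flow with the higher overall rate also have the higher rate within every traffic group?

Yes

Email: Flow A 22/90 = 24.4%, Flow B 26/74 = 35.1% → Flow B
Search: Flow A 42/82 = 51.2%, Flow B 50/82 = 61.0% → Flow B
Display: Flow A 179/282 = 63.5%, Flow B 259/378 = 68.5% → Flow B
Social: Flow A 3/27 = 11.1%, Flow B 5/28 = 17.9% → Flow B
Overall: Flow A 246/481 = 51.1%, Flow B 340/562 = 60.5% → Flow B
Flow B wins overall and in every traffic group — no reversal.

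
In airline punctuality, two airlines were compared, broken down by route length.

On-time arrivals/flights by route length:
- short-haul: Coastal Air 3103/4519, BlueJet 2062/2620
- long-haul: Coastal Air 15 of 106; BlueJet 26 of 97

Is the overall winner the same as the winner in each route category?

Short-haul: Coastal Air 3103/4519 = 68.7%, BlueJet 2062/2620 = 78.7% → BlueJet
Long-haul: Coastal Air 15/106 = 14.2%, BlueJet 26/97 = 26.8% → BlueJet
Overall: Coastal Air 3118/4625 = 67.4%, BlueJet 2088/2717 = 76.8% → BlueJet
BlueJet wins overall and in every route group — no reversal.

Yes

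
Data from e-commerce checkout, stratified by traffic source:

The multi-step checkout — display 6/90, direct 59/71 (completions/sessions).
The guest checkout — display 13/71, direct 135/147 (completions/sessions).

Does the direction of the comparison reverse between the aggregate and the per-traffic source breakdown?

No

Display: the multi-step checkout 6/90 = 6.7%, the guest checkout 13/71 = 18.3% → the guest checkout
Direct: the multi-step checkout 59/71 = 83.1%, the guest checkout 135/147 = 91.8% → the guest checkout
Overall: the multi-step checkout 65/161 = 40.4%, the guest checkout 148/218 = 67.9% → the guest checkout
The guest checkout wins overall and in every traffic group — no reversal.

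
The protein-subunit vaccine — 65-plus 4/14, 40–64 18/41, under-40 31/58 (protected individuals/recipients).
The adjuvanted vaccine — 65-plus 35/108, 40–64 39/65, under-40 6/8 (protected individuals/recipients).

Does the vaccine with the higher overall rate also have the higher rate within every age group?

No

65-plus: the protein-subunit vaccine 4/14 = 28.6%, the adjuvanted vaccine 35/108 = 32.4% → the adjuvanted vaccine
40–64: the protein-subunit vaccine 18/41 = 43.9%, the adjuvanted vaccine 39/65 = 60.0% → the adjuvanted vaccine
Under-40: the protein-subunit vaccine 31/58 = 53.4%, the adjuvanted vaccine 6/8 = 75.0% → the adjuvanted vaccine
Overall: the protein-subunit vaccine 53/113 = 46.9%, the adjuvanted vaccine 80/181 = 44.2% → the protein-subunit vaccine
The adjuvanted vaccine wins each age group but the protein-subunit vaccine wins overall — the comparison reverses. The adjuvanted vaccine's recipients skew toward 65-plus, which has a lower base rate.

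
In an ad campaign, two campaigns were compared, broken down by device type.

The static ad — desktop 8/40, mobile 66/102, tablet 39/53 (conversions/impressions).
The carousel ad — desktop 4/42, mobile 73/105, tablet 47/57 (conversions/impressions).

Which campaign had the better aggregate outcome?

the carousel ad

Desktop: the static ad 8/40 = 20.0%, the carousel ad 4/42 = 9.5% → the static ad
Mobile: the static ad 66/102 = 64.7%, the carousel ad 73/105 = 69.5% → the carousel ad
Tablet: the static ad 39/53 = 73.6%, the carousel ad 47/57 = 82.5% → the carousel ad
Overall: the static ad 113/195 = 57.9%, the carousel ad 124/204 = 60.8% → the carousel ad
(Neither sweeps every device group, but the carousel ad has the higher pooled rate.)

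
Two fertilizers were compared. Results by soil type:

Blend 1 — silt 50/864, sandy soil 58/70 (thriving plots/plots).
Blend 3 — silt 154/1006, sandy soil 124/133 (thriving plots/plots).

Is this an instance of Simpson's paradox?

No

Silt: Blend 1 50/864 = 5.8%, Blend 3 154/1006 = 15.3% → Blend 3
Sandy soil: Blend 1 58/70 = 82.9%, Blend 3 124/133 = 93.2% → Blend 3
Overall: Blend 1 108/934 = 11.6%, Blend 3 278/1139 = 24.4% → Blend 3
Blend 3 wins overall and in every soil group — no reversal.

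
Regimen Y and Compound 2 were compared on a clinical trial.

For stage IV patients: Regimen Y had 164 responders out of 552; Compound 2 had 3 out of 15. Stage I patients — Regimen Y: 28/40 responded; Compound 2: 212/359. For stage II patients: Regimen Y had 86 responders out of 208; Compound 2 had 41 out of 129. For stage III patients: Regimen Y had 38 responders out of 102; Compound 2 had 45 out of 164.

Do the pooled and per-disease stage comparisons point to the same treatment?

No

Stage IV: Regimen Y 164/552 = 29.7%, Compound 2 3/15 = 20.0% → Regimen Y
Stage I: Regimen Y 28/40 = 70.0%, Compound 2 212/359 = 59.1% → Regimen Y
Stage II: Regimen Y 86/208 = 41.3%, Compound 2 41/129 = 31.8% → Regimen Y
Stage III: Regimen Y 38/102 = 37.3%, Compound 2 45/164 = 27.4% → Regimen Y
Overall: Regimen Y 316/902 = 35.0%, Compound 2 301/667 = 45.1% → Compound 2
Regimen Y wins each disease group but Compound 2 wins overall — the comparison reverses. Regimen Y's patients skew toward stage IV, which has a lower base rate.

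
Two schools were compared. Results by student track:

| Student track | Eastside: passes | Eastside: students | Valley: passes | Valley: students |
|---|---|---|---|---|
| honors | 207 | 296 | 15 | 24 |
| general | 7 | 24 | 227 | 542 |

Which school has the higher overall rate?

Honors: Eastside 207/296 = 69.9%, Valley 15/24 = 62.5% → Eastside
General: Eastside 7/24 = 29.2%, Valley 227/542 = 41.9% → Valley
Overall: Eastside 214/320 = 66.9%, Valley 242/566 = 42.8% → Eastside
(Neither sweeps every student group, but Eastside has the higher pooled rate.)

Eastside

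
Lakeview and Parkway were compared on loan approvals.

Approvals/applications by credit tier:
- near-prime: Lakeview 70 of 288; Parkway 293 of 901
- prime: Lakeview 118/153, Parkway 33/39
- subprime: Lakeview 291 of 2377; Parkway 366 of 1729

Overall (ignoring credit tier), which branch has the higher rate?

Parkway

Near-prime: Lakeview 70/288 = 24.3%, Parkway 293/901 = 32.5% → Parkway
Prime: Lakeview 118/153 = 77.1%, Parkway 33/39 = 84.6% → Parkway
Subprime: Lakeview 291/2377 = 12.2%, Parkway 366/1729 = 21.2% → Parkway
Overall: Lakeview 479/2818 = 17.0%, Parkway 692/2669 = 25.9% → Parkway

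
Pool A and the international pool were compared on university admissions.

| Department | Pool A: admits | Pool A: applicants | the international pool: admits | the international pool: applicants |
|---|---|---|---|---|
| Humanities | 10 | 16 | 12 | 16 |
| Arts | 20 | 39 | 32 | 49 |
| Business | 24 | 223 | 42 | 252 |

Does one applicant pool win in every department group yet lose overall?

Humanities: Pool A 10/16 = 62.5%, the international pool 12/16 = 75.0% → the international pool
Arts: Pool A 20/39 = 51.3%, the international pool 32/49 = 65.3% → the international pool
Business: Pool A 24/223 = 10.8%, the international pool 42/252 = 16.7% → the international pool
Overall: Pool A 54/278 = 19.4%, the international pool 86/317 = 27.1% → the international pool
The international pool wins overall and in every department group — no reversal.

No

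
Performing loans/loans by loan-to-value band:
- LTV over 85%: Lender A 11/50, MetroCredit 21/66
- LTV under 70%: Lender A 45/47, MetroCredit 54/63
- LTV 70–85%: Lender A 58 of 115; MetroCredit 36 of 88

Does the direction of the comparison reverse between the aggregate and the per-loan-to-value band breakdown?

No

LTV over 85%: Lender A 11/50 = 22.0%, MetroCredit 21/66 = 31.8% → MetroCredit
LTV under 70%: Lender A 45/47 = 95.7%, MetroCredit 54/63 = 85.7% → Lender A
LTV 70–85%: Lender A 58/115 = 50.4%, MetroCredit 36/88 = 40.9% → Lender A
Overall: Lender A 114/212 = 53.8%, MetroCredit 111/217 = 51.2% → Lender A
Neither sweeps: Lender A wins 2 of 3 groups, MetroCredit wins 1. Lender A wins overall but not every group — no Simpson reversal.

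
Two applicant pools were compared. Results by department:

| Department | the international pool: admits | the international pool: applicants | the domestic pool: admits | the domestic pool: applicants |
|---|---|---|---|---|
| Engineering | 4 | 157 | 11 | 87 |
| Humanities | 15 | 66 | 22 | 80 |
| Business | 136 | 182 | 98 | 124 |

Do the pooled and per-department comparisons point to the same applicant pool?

Yes

Engineering: the international pool 4/157 = 2.5%, the domestic pool 11/87 = 12.6% → the domestic pool
Humanities: the international pool 15/66 = 22.7%, the domestic pool 22/80 = 27.5% → the domestic pool
Business: the international pool 136/182 = 74.7%, the domestic pool 98/124 = 79.0% → the domestic pool
Overall: the international pool 155/405 = 38.3%, the domestic pool 131/291 = 45.0% → the domestic pool
The domestic pool wins overall and in every department group — no reversal.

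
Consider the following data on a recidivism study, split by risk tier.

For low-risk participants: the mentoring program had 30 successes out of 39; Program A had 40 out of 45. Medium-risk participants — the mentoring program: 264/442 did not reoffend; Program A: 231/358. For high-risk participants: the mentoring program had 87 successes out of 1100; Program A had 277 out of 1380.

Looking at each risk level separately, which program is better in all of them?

Low-risk: the mentoring program 30/39 = 76.9%, Program A 40/45 = 88.9% → Program A
Medium-risk: the mentoring program 264/442 = 59.7%, Program A 231/358 = 64.5% → Program A
High-risk: the mentoring program 87/1100 = 7.9%, Program A 277/1380 = 20.1% → Program A
Program A has the higher rate in all 3 groups.

Program A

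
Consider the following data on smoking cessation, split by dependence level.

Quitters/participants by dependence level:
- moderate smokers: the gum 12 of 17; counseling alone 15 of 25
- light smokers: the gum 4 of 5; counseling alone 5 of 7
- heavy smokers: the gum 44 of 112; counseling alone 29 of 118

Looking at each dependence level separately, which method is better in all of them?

the gum

Moderate smokers: the gum 12/17 = 70.6%, counseling alone 15/25 = 60.0% → the gum
Light smokers: the gum 4/5 = 80.0%, counseling alone 5/7 = 71.4% → the gum
Heavy smokers: the gum 44/112 = 39.3%, counseling alone 29/118 = 24.6% → the gum
The gum has the higher rate in all 3 groups.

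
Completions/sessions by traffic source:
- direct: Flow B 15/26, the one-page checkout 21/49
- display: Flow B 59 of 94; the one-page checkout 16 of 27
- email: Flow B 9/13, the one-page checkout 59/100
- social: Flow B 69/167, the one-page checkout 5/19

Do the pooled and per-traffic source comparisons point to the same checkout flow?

No

Direct: Flow B 15/26 = 57.7%, the one-page checkout 21/49 = 42.9% → Flow B
Display: Flow B 59/94 = 62.8%, the one-page checkout 16/27 = 59.3% → Flow B
Email: Flow B 9/13 = 69.2%, the one-page checkout 59/100 = 59.0% → Flow B
Social: Flow B 69/167 = 41.3%, the one-page checkout 5/19 = 26.3% → Flow B
Overall: Flow B 152/300 = 50.7%, the one-page checkout 101/195 = 51.8% → the one-page checkout
Flow B wins each traffic group but the one-page checkout wins overall — the comparison reverses. Flow B's sessions skew toward social, which has a lower base rate.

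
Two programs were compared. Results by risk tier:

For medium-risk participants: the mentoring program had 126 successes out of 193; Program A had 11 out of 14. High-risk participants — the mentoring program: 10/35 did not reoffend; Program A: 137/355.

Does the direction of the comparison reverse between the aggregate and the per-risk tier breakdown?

Yes

Medium-risk: the mentoring program 126/193 = 65.3%, Program A 11/14 = 78.6% → Program A
High-risk: the mentoring program 10/35 = 28.6%, Program A 137/355 = 38.6% → Program A
Overall: the mentoring program 136/228 = 59.6%, Program A 148/369 = 40.1% → the mentoring program
Program A wins each risk group but the mentoring program wins overall — the comparison reverses. Program A's participants skew toward high-risk, which has a lower base rate.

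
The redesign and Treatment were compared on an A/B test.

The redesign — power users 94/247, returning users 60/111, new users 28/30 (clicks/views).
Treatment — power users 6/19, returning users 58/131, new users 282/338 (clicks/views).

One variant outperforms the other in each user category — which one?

Power users: the redesign 94/247 = 38.1%, Treatment 6/19 = 31.6% → the redesign
Returning users: the redesign 60/111 = 54.1%, Treatment 58/131 = 44.3% → the redesign
New users: the redesign 28/30 = 93.3%, Treatment 282/338 = 83.4% → the redesign
The redesign has the higher rate in all 3 groups.

the redesign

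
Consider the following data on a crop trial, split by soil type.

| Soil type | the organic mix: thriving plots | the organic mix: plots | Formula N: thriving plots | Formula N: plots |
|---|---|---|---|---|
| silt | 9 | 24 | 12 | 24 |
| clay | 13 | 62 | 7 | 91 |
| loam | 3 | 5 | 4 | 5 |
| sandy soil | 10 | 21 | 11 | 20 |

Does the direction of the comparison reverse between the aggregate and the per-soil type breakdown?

Silt: the organic mix 9/24 = 37.5%, Formula N 12/24 = 50.0% → Formula N
Clay: the organic mix 13/62 = 21.0%, Formula N 7/91 = 7.7% → the organic mix
Loam: the organic mix 3/5 = 60.0%, Formula N 4/5 = 80.0% → Formula N
Sandy soil: the organic mix 10/21 = 47.6%, Formula N 11/20 = 55.0% → Formula N
Overall: the organic mix 35/112 = 31.2%, Formula N 34/140 = 24.3% → the organic mix
Neither sweeps: the organic mix wins 1 of 4 groups, Formula N wins 3. The organic mix wins overall but not every group — no Simpson reversal.

No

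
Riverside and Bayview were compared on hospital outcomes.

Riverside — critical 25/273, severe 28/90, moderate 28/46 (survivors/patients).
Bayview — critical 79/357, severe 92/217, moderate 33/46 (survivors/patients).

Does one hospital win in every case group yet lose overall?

Critical: Riverside 25/273 = 9.2%, Bayview 79/357 = 22.1% → Bayview
Severe: Riverside 28/90 = 31.1%, Bayview 92/217 = 42.4% → Bayview
Moderate: Riverside 28/46 = 60.9%, Bayview 33/46 = 71.7% → Bayview
Overall: Riverside 81/409 = 19.8%, Bayview 204/620 = 32.9% → Bayview
Bayview wins overall and in every case group — no reversal.

No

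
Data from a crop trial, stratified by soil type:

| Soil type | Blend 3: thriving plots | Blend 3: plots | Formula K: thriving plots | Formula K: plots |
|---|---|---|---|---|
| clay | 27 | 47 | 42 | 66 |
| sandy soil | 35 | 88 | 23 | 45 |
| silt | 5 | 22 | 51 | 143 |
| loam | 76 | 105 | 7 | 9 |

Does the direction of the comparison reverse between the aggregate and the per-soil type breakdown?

Clay: Blend 3 27/47 = 57.4%, Formula K 42/66 = 63.6% → Formula K
Sandy soil: Blend 3 35/88 = 39.8%, Formula K 23/45 = 51.1% → Formula K
Silt: Blend 3 5/22 = 22.7%, Formula K 51/143 = 35.7% → Formula K
Loam: Blend 3 76/105 = 72.4%, Formula K 7/9 = 77.8% → Formula K
Overall: Blend 3 143/262 = 54.6%, Formula K 123/263 = 46.8% → Blend 3
Formula K wins each soil group but Blend 3 wins overall — the comparison reverses. Formula K's plots skew toward silt, which has a lower base rate.

Yes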